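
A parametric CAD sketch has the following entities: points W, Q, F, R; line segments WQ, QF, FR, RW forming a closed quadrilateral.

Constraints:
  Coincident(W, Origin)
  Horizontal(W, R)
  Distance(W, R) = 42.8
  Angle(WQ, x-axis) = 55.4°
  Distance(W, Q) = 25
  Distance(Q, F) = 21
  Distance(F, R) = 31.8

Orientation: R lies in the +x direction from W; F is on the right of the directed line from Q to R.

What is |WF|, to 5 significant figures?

11.002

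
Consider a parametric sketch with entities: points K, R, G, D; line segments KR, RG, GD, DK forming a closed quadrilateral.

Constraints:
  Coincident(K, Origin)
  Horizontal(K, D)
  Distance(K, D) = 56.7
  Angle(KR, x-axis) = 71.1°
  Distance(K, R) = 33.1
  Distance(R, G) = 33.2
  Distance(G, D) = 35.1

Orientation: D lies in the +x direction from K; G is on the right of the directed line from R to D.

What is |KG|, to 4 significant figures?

21.60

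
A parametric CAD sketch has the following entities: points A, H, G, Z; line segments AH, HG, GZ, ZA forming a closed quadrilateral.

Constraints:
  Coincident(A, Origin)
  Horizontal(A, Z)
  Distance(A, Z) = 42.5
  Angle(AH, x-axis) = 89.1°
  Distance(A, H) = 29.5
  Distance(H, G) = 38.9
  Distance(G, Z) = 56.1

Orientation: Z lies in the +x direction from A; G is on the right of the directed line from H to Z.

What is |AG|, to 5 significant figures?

14.885

A is at the origin; AZ is horizontal with |AZ| = 42.5 and Z in +x, so Z = (42.5, 0). AH runs at 89.1° with |AH| = 29.5, so H = (0.46337, 29.496). G is determined by |HG| = 38.9 and |GZ| = 56.1 together: it lies at the intersection of circle(H, 38.9) and circle(Z, 56.1). With |HZ| = 51.353, the foot of the radical line on HZ is 9.7669 from H and the perpendicular offset is √(38.9² − 9.7669²) = 37.654. Taking the right-of-HZ solution: G = (-13.170, -6.9365).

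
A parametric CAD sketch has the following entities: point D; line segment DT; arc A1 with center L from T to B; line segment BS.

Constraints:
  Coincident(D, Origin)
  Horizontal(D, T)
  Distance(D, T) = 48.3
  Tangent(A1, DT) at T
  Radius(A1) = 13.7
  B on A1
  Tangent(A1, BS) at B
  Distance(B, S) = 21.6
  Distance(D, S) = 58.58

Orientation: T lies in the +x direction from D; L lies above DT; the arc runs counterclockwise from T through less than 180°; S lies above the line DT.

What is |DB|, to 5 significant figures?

62.752

Checks: |LB| = 13.70 ✓; ∠(LB, BS) = 90.00° ✓; |BS| = 21.60 ✓; |DS| = 58.58 ✓.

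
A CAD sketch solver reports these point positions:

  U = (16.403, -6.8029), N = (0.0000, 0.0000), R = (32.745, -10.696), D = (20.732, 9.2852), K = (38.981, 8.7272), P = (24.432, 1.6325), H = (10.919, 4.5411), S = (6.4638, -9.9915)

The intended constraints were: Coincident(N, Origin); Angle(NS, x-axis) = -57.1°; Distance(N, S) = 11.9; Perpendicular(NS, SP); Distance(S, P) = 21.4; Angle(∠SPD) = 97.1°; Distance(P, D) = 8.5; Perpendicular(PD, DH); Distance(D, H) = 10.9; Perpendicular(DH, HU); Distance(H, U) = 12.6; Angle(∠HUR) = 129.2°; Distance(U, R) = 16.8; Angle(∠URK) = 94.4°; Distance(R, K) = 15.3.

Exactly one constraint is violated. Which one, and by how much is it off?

Distance(R, K) = 15.3 — off by 5.10.

N = (0.00, 0.00) ✓; NS at -57.10° ✓; |NS| = 11.90 ✓; ∠(NS, SP) = 90.00° ✓; |SP| = 21.40 ✓; ∠SPD = 97.10° ✓; |PD| = 8.500 ✓; ∠(PD, DH) = 90.00° ✓; |DH| = 10.90 ✓; ∠(DH, HU) = 90.00° ✓; |HU| = 12.60 ✓; ∠HUR = 129.2° ✓; |UR| = 16.80 ✓; ∠URK = 94.40° ✓; |RK| = 20.40 ✗.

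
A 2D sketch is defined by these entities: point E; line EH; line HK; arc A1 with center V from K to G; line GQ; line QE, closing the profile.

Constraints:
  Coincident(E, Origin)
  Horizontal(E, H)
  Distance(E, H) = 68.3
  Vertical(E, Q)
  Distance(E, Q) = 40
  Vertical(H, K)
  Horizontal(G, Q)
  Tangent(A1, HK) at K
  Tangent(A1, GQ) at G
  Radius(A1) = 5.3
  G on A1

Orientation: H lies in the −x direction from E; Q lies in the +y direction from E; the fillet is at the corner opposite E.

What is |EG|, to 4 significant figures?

74.63

The virtual corner opposite E is at (-68.30, 40.00). The tangent condition forces VK to be normal to HK and tangency of A1 to GQ means the radius VG is perpendicular to GQ, with radius 5.3, so the center V sits 5.3 in from both sides at V = (-63.00, 34.70). That places the tangent points at K = (-68.30, 34.70) on HK and G = (-63.00, 40.00) on GQ. Then |EG| = |G − E| = 74.63.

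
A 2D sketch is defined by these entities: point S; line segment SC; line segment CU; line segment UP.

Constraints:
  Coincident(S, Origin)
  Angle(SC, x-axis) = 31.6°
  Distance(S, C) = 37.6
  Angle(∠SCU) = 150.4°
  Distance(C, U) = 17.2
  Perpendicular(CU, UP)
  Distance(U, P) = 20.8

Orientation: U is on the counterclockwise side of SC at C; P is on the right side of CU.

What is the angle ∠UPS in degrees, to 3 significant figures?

51.7°

S is at the origin; SC runs at 31.6° with length 37.6, so C = 37.6·(cos 31.6°, sin 31.6°) = (32.0, 19.7). ∠SCU = 150.4°, so CU runs at 31.6° + (180° − 150.4°) = 61.2° from the x-axis; with |CU| = 17.2, U = C + 17.2·(cos 61.2°, sin 61.2°) = (40.3, 34.8). CU ⟂ UP; with |UP| = 20.8 on the right of CU, P = U + 20.8·(0.876, -0.482) = (58.5, 24.8). Then cos ∠UPS = PU·PS / (|PU||PS|), giving 51.7°.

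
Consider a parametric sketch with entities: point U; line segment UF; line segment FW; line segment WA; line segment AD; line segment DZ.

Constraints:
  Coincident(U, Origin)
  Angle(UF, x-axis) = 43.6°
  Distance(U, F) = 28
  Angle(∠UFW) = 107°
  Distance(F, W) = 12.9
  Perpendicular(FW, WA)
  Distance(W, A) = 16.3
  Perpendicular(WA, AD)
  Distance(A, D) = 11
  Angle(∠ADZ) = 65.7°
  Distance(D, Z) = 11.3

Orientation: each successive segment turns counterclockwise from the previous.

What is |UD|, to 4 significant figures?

14.54

U is at the origin; UF runs at 43.6° with length 28.0, so F = (20.28, 19.31). ∠UFW = 107.0° gives FW at 116.6° from the x-axis; with |FW| = 12.9, W = (14.50, 30.84). FW ⟂ WA, so WA runs at -153.4°; with |WA| = 16.3, A = (-0.07399, 23.55). The perpendicularity gives AD at right angles to WA, so AD runs at -63.40°; with |AD| = 11.0, D = (4.851, 13.71). Then |UD| = |D − U| = 14.54.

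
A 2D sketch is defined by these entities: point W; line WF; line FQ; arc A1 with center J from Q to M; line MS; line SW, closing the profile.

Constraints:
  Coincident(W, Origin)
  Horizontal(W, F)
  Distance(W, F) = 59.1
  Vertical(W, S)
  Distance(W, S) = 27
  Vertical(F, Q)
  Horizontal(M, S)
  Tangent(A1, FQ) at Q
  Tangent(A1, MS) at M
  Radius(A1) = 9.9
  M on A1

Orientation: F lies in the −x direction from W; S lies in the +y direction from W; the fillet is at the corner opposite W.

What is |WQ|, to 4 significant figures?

61.52

W is at the origin; WF is horizontal with |WF| = 59.1 and F on the −x side, so F = (-59.10, 0.000). W and S share the same x with |WS| = 27.0 and S on the +y side, so S = (0.000, 27.00). The virtual corner opposite W is at (-59.10, 27.00). Since A1 is tangent to FQ there, JQ ⟂ FQ and the tangent condition forces JM to be normal to MS, with radius 9.9, so the center J sits 9.9 in from both sides at J = (-49.20, 17.10). That places the tangent points at Q = (-59.10, 17.10) on FQ and M = (-49.20, 27.00) on MS. Then |WQ| = |Q − W| = 61.52.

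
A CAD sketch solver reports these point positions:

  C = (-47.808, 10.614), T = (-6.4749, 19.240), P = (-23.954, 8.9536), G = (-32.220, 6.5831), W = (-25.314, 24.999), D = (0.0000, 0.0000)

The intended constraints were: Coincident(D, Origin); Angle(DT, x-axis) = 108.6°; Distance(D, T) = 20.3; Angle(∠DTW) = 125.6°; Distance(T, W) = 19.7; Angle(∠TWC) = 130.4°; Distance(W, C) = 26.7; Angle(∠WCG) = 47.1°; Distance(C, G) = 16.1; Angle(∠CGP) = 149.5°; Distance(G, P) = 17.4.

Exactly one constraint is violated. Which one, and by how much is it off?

Distance(G, P) = 17.4 — off by 8.80.

D = (0.00, 0.00) ✓; DT at 108.6° ✓; |DT| = 20.30 ✓; ∠DTW = 125.6° ✓; |TW| = 19.70 ✓; ∠TWC = 130.4° ✓; |WC| = 26.70 ✓; ∠WCG = 47.10° ✓; |CG| = 16.10 ✓; ∠CGP = 149.5° ✓; |GP| = 8.599 ✗.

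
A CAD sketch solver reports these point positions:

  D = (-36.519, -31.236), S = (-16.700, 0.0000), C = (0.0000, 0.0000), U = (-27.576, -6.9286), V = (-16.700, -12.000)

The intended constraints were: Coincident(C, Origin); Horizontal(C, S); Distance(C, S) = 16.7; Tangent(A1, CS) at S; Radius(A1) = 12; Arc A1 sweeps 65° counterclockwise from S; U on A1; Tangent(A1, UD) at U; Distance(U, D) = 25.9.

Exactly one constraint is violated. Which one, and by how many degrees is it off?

Tangent(A1, UD) at U — off by 4.80°.

C = (0.00, 0.00) ✓; C.y = 0.00, S.y = 0.00 ✓; |CS| = 16.70 ✓; ∠(VS, SC) = 90.00° ✓; |VS| = 12.00 ✓; bearing(V→U) − bearing(V→S) = 65.00° ✓; |VU| = 12.00 ✓; ∠(VU, UD) = 85.20° ✗; |UD| = 25.90 ✓.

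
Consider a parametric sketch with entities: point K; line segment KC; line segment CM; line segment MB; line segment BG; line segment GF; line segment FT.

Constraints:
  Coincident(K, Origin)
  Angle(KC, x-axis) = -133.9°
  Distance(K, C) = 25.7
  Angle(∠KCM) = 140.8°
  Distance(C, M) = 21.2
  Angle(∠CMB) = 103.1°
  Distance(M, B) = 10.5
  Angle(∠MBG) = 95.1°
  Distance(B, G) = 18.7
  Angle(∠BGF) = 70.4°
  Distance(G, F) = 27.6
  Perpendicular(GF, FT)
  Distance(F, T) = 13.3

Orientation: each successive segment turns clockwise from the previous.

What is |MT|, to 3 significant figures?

11.3

K is at the origin; KC runs at -133.9° with length 25.7, so C = (-17.8, -18.5). ∠KCM = 140.8° gives CM at -173° from the x-axis; with |CM| = 21.2, M = (-38.9, -21.1). ∠CMB = 103.1° gives MB at 110° from the x-axis; with |MB| = 10.5, B = (-42.5, -11.2). ∠MBG = 95.1° gives BG at 25.1° from the x-axis; with |BG| = 18.7, G = (-25.5, -3.27). ∠BGF = 70.4° gives GF at -84.5° from the x-axis; with |GF| = 27.6, F = (-22.9, -30.7). GF ⟂ FT, so FT runs at -174°; with |FT| = 13.3, T = (-36.1, -32.0). Then |MT| = |T − M| = 11.3.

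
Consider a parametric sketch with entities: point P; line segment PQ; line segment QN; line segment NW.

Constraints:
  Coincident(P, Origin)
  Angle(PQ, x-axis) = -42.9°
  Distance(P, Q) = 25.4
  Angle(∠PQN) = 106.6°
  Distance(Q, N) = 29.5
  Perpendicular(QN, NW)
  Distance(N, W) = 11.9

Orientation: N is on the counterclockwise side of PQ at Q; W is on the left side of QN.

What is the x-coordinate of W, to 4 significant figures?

37.98

P is at the origin; PQ runs at -42.9° with length 25.4, so Q = 25.4·(cos -42.9°, sin -42.9°) = (18.61, -17.29). ∠PQN = 106.6°, so QN runs at -42.9° + (180° − 106.6°) = 30.50° from the x-axis; with |QN| = 29.5, N = Q + 29.5·(cos 30.50°, sin 30.50°) = (44.02, -2.318). QN ⟂ NW; with |NW| = 11.9 on the left of QN, W = N + 11.9·(-0.5075, 0.8616) = (37.98, 7.935). So W.x = 37.98.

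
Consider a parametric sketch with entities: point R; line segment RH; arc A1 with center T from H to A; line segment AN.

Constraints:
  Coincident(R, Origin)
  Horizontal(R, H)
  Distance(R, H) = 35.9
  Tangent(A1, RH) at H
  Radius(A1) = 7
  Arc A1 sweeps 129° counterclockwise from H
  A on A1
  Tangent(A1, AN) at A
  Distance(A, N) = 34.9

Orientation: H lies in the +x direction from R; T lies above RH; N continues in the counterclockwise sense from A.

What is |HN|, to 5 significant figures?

41.921

R is at the origin; RH is horizontal with |RH| = 35.9 and H on the +x side, so H = (35.900, 0.0000). Since A1 is tangent to RH there, TH ⟂ RH, so T = H + (0, 7) = (35.900, 7.0000). On A1, H sits at bearing -90° from T; a 129° counterclockwise sweep puts A at bearing 39°, so A = T + 7.0·(cos 39°, sin 39°) = (41.340, 11.405). Since A1 is tangent to AN there, TA ⟂ AN, so AN runs along (−sin 39°, cos 39°); with |AN| = 34.9, N = (19.377, 38.528). Then |HN| = |N − H| = 41.921.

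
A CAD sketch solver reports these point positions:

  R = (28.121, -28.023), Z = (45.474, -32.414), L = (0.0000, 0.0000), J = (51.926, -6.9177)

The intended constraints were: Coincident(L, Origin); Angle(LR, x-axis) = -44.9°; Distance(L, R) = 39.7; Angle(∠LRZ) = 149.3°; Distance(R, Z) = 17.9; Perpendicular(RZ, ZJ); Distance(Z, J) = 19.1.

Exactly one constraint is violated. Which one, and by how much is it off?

Distance(Z, J) = 19.1 — off by 7.20.

L = (0.00, 0.00) ✓; LR at -44.90° ✓; |LR| = 39.70 ✓; ∠LRZ = 149.3° ✓; |RZ| = 17.90 ✓; ∠(RZ, ZJ) = 90.00° ✓; |ZJ| = 26.30 ✗.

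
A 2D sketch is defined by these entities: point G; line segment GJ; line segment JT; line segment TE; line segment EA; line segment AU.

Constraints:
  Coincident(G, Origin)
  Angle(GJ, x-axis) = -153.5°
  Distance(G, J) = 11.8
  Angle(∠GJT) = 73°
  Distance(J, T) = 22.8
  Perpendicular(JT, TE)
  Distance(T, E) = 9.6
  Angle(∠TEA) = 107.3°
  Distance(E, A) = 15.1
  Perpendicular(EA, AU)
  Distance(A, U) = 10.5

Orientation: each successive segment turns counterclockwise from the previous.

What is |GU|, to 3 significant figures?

7.44

∠TEA = 107.3° gives EA at 116° from the x-axis; with |EA| = 15.1, A = (5.43, -1.65). EA is perpendicular to AU, so AU runs at -154°; with |AU| = 10.5, U = (-3.99, -6.28). Then |GU| = |U − G| = 7.44.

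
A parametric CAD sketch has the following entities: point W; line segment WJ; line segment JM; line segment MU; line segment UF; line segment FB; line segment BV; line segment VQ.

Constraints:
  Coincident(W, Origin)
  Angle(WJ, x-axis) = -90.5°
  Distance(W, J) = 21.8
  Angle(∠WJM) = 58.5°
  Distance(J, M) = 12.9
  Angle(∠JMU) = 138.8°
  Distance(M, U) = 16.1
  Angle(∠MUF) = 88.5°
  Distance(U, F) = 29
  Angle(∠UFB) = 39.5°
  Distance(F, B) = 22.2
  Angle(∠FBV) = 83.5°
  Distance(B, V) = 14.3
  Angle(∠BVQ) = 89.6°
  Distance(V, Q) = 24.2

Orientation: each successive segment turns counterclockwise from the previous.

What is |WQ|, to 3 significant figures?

18.1

W is at the origin; WJ runs at -90.5° with length 21.8, so J = (-0.190, -21.8). ∠WJM = 58.5° gives JM at 31.0° from the x-axis; with |JM| = 12.9, M = (10.9, -15.2). ∠JMU = 138.8° gives MU at 72.2° from the x-axis; with |MU| = 16.1, U = (15.8, 0.174). ∠MUF = 88.5° gives UF at 164° from the x-axis; with |UF| = 29.0, F = (-12.0, 8.31). ∠UFB = 39.5° gives FB at -55.8° from the x-axis; with |FB| = 22.2, B = (0.433, -10.0). ∠FBV = 83.5° gives BV at 40.7° from the x-axis; with |BV| = 14.3, V = (11.3, -0.723). ∠BVQ = 89.6° gives VQ at 131° from the x-axis; with |VQ| = 24.2, Q = (-4.63, 17.5). Then |WQ| = |Q − W| = 18.1.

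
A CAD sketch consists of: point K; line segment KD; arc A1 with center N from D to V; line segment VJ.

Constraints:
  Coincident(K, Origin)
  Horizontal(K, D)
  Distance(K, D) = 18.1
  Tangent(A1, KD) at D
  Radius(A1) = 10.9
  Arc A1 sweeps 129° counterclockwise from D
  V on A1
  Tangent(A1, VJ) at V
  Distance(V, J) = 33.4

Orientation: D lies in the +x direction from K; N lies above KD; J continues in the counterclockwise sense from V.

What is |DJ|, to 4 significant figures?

45.48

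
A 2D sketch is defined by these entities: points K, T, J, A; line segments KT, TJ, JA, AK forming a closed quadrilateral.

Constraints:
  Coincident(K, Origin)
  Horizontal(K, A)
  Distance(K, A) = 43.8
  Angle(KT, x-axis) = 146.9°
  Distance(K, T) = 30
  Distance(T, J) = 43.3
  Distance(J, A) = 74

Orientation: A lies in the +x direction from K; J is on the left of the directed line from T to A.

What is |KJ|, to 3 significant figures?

55.3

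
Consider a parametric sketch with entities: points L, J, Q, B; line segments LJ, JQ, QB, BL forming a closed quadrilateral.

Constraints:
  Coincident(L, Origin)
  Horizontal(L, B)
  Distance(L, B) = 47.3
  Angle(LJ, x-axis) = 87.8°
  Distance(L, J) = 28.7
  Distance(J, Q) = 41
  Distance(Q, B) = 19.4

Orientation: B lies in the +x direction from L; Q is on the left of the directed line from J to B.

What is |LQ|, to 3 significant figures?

44.7

Checks: |JQ| = 41.00 ✓; |QB| = 19.40 ✓.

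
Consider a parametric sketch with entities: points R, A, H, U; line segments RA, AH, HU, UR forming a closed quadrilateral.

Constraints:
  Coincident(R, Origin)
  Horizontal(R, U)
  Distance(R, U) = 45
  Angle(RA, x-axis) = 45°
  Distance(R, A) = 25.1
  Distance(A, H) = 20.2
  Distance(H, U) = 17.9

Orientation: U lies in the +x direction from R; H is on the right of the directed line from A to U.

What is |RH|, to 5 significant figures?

27.101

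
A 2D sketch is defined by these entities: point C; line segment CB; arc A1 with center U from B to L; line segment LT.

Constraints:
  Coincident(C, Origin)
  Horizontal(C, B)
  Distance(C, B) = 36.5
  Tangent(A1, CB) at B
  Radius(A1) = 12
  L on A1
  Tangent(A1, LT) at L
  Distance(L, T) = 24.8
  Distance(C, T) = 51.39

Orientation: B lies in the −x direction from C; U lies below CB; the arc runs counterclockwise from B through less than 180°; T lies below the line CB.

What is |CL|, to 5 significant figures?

50.119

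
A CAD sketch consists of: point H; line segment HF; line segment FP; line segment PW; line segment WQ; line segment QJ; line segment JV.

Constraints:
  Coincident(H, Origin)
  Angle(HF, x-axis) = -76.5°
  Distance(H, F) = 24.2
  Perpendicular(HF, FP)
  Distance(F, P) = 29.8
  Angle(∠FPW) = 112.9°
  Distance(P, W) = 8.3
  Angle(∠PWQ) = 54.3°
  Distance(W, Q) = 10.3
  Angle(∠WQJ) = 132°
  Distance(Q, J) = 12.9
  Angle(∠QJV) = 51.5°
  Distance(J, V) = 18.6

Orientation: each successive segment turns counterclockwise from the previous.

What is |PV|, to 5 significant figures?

5.9914

H is at the origin; HF runs at -76.5° with length 24.2, so F = (5.6494, -23.531). The perpendicularity gives FP at right angles to HF, so FP runs at 13.500°; with |FP| = 29.8, P = (34.626, -16.575). ∠FPW = 112.9° gives PW at 80.600° from the x-axis; with |PW| = 8.3, W = (35.982, -8.3861). ∠PWQ = 54.3° gives WQ at -153.70° from the x-axis; with |WQ| = 10.3, Q = (26.748, -12.950). ∠WQJ = 132.0° gives QJ at -105.70° from the x-axis; with |QJ| = 12.9, J = (23.257, -25.368). ∠QJV = 51.5° gives JV at 22.800° from the x-axis; with |JV| = 18.6, V = (40.404, -18.161). Then |PV| = |V − P| = 5.9914.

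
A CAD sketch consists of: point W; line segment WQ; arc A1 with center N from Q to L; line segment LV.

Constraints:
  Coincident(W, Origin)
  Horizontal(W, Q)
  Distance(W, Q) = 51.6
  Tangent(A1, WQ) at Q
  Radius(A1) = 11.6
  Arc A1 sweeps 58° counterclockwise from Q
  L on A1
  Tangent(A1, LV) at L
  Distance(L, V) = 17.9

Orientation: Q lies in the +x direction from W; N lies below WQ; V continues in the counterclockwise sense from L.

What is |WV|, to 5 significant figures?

38.308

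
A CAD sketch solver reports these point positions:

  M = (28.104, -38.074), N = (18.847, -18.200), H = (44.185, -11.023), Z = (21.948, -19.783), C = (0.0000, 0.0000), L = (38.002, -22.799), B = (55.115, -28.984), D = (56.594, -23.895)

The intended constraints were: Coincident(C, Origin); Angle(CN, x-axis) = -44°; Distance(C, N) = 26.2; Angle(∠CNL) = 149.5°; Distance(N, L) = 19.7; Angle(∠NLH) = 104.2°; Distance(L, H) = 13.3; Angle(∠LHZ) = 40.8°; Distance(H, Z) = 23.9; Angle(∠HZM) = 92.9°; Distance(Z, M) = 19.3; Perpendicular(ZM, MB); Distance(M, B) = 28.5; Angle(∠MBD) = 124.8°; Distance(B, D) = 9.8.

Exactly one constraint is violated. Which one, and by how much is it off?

Distance(B, D) = 9.8 — off by 4.50.

C = (0.00, 0.00) ✓; CN at -44.00° ✓; |CN| = 26.20 ✓; ∠CNL = 149.5° ✓; |NL| = 19.70 ✓; ∠NLH = 104.2° ✓; |LH| = 13.30 ✓; ∠LHZ = 40.80° ✓; |HZ| = 23.90 ✓; ∠HZM = 92.90° ✓; |ZM| = 19.30 ✓; ∠(ZM, MB) = 90.00° ✓; |MB| = 28.50 ✓; ∠MBD = 124.8° ✓; |BD| = 5.300 ✗.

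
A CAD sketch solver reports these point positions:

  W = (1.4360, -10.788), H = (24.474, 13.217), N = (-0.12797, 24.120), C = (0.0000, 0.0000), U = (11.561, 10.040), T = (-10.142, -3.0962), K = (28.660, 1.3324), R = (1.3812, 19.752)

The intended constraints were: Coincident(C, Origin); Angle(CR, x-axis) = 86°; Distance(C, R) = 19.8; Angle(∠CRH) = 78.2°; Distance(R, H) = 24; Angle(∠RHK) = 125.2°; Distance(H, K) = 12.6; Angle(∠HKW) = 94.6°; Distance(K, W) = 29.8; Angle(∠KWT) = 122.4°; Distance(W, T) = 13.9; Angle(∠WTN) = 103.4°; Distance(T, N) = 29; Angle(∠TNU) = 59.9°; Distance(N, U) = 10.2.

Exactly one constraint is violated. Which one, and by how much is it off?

Distance(N, U) = 10.2 — off by 8.10.

C = (0.00, 0.00) ✓; CR at 86.00° ✓; |CR| = 19.80 ✓; ∠CRH = 78.20° ✓; |RH| = 24.00 ✓; ∠RHK = 125.2° ✓; |HK| = 12.60 ✓; ∠HKW = 94.60° ✓; |KW| = 29.80 ✓; ∠KWT = 122.4° ✓; |WT| = 13.90 ✓; ∠WTN = 103.4° ✓; |TN| = 29.00 ✓; ∠TNU = 59.90° ✓; |NU| = 18.30 ✗.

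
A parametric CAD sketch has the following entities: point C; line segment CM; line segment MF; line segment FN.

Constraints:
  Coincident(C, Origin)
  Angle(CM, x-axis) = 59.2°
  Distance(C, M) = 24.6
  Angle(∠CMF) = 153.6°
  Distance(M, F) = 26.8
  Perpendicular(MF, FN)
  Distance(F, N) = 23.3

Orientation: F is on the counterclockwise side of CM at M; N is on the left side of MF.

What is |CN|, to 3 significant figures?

50.4

∠CMF = 153.6°, so MF runs at 59.2° + (180° − 153.6°) = 85.6° from the x-axis; with |MF| = 26.8, F = M + 26.8·(cos 85.6°, sin 85.6°) = (14.7, 47.9). The perpendicularity gives FN at right angles to MF; with |FN| = 23.3 on the left of MF, N = F + 23.3·(-0.997, 0.0767) = (-8.58, 49.6). Then |CN| = |N − C| = 50.4.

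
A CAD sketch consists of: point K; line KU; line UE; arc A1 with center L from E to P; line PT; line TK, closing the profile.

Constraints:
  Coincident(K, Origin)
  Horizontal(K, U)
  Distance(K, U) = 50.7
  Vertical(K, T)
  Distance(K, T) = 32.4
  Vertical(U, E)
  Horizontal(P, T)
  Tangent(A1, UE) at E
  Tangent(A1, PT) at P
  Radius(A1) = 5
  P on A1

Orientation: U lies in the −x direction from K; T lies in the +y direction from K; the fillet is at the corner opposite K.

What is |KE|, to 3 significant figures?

57.6

The virtual corner opposite K is at (-50.7, 32.4). The tangent condition forces LE to be normal to UE and since A1 is tangent to PT there, LP ⟂ PT, with radius 5.0, so the center L sits 5.0 in from both sides at L = (-45.7, 27.4). That places the tangent points at E = (-50.7, 27.4) on UE and P = (-45.7, 32.4) on PT. Then |KE| = |E − K| = 57.6.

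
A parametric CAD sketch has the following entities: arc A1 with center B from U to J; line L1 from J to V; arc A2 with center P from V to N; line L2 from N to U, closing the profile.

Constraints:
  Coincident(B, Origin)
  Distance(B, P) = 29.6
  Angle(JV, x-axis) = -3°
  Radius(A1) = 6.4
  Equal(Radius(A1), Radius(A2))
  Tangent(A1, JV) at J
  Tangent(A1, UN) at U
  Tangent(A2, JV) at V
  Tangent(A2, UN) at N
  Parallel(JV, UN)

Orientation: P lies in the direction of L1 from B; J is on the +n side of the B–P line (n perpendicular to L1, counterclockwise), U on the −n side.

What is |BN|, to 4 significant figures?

30.28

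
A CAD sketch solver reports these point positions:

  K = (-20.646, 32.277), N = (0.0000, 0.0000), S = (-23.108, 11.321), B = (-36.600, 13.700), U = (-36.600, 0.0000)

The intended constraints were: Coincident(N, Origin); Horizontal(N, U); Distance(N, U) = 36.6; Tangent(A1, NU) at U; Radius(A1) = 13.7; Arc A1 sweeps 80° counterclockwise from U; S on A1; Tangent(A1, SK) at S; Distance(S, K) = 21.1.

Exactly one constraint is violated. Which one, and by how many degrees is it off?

Tangent(A1, SK) at S — off by 3.30°.

N = (0.00, 0.00) ✓; N.y = 0.00, U.y = 0.00 ✓; |NU| = 36.60 ✓; ∠(BU, UN) = 90.00° ✓; |BU| = 13.70 ✓; bearing(B→S) − bearing(B→U) = 80.00° ✓; |BS| = 13.70 ✓; ∠(BS, SK) = 86.70° ✗; |SK| = 21.10 ✓.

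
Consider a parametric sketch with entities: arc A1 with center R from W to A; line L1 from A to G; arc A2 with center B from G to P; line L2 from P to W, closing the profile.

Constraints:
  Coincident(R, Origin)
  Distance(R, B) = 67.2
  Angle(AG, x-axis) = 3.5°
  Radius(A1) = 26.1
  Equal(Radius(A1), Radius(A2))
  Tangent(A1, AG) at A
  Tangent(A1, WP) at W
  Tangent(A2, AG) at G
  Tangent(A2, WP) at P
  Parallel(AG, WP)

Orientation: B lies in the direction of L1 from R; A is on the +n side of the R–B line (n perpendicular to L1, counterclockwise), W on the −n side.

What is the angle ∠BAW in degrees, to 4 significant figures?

68.77°

The slot axis is L1's direction at 3.5°, so u = (cos 3.5°, sin 3.5°) = (0.9981, 0.06105) and n = (−sin 3.5°, cos 3.5°) = (-0.06105, 0.9981). R is at the origin and B lies 67.2 along u from R, so B = 67.2·u = (67.07, 4.102). Tangency of A1 to both parallel lines with radius 26.1 puts A and W at R ± 26.1·n: A = (-1.593, 26.05), W = (1.593, -26.05). Then cos ∠BAW = AB·AW / (|AB||AW|), giving 68.77°.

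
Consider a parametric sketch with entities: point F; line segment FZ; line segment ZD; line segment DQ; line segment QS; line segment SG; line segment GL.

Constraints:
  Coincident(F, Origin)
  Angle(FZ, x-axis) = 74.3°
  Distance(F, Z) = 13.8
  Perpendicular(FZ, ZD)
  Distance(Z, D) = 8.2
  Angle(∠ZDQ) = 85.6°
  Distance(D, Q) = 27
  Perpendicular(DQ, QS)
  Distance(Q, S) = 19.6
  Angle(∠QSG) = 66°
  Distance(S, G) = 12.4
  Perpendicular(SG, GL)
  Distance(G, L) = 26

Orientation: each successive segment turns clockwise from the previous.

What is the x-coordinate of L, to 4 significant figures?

11.24

F is at the origin; FZ runs at 74.3° with length 13.8, so Z = (3.734, 13.29). The perpendicularity gives ZD at right angles to FZ, so ZD runs at -15.70°; with |ZD| = 8.2, D = (11.63, 11.07). ∠ZDQ = 85.6° gives DQ at -110.1° from the x-axis; with |DQ| = 27.0, Q = (2.350, -14.29). DQ ⟂ QS, so QS runs at 159.9°; with |QS| = 19.6, S = (-16.06, -7.554). ∠QSG = 66.0° gives SG at 45.90° from the x-axis; with |SG| = 12.4, G = (-7.427, 1.351). SG ⟂ GL, so GL runs at -44.10°; with |GL| = 26.0, L = (11.24, -16.74). So L.x = 11.24.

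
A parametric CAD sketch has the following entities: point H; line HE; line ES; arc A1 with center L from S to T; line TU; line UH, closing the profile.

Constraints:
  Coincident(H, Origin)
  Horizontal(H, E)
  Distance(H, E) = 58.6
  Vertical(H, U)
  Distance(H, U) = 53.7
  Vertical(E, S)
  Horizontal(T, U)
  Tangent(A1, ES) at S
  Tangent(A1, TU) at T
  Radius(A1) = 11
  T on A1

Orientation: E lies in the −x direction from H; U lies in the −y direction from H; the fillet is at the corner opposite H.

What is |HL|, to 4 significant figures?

63.95

H is at the origin; H and E share the same y with |HE| = 58.6 and E on the −x side, so E = (-58.60, 0.000). H and U share the same x with |HU| = 53.7 and U on the −y side, so U = (0.000, -53.70). The virtual corner opposite H is at (-58.60, -53.70). A1 meets ES tangentially, so LS is at right angles to ES and tangency of A1 to TU means the radius LT is perpendicular to TU, with radius 11.0, so the center L sits 11.0 in from both sides at L = (-47.60, -42.70). Then |HL| = |L − H| = 63.95.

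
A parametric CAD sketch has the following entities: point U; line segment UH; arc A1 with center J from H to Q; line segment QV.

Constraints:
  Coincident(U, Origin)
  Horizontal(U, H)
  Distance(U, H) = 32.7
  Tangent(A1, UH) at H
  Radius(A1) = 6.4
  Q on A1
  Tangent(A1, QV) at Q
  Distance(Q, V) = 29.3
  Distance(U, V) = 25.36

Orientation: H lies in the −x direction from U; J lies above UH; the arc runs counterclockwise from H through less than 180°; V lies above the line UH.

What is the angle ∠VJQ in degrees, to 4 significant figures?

77.68°

Checks: |JQ| = 6.400 ✓; ∠(JQ, QV) = 90.00° ✓; |QV| = 29.30 ✓; |UV| = 25.36 ✓.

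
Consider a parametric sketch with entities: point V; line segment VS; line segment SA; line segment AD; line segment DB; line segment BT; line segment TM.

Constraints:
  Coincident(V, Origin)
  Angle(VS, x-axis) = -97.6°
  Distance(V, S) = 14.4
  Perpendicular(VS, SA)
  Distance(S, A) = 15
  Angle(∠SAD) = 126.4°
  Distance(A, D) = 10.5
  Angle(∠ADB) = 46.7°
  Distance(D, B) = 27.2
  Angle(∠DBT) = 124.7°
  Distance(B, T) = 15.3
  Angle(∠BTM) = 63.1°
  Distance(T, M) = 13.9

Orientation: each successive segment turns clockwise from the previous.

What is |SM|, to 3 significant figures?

8.63

V is at the origin; VS runs at -97.6° with length 14.4, so S = (-1.90, -14.3). VS ⟂ SA, so SA runs at 172°; with |SA| = 15.0, A = (-16.8, -12.3). ∠SAD = 126.4° gives AD at 119° from the x-axis; with |AD| = 10.5, D = (-21.8, -3.09). ∠ADB = 46.7° gives DB at -14.5° from the x-axis; with |DB| = 27.2, B = (4.50, -9.90). ∠DBT = 124.7° gives BT at -69.8° from the x-axis; with |BT| = 15.3, T = (9.79, -24.3). ∠BTM = 63.1° gives TM at 173° from the x-axis; with |TM| = 13.9, M = (-4.02, -22.6). Then |SM| = |M − S| = 8.63.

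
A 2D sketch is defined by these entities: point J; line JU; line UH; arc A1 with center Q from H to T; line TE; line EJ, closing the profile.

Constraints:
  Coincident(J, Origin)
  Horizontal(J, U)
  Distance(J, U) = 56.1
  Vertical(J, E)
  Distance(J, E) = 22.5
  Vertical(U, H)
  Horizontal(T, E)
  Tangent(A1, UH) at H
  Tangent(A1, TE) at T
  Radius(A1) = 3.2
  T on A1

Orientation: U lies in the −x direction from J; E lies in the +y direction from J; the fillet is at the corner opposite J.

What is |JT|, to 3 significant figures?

57.5

The virtual corner opposite J is at (-56.1, 22.5). Tangency of A1 to UH means the radius QH is perpendicular to UH and the tangent condition forces QT to be normal to TE, with radius 3.2, so the center Q sits 3.2 in from both sides at Q = (-52.9, 19.3). That places the tangent points at H = (-56.1, 19.3) on UH and T = (-52.9, 22.5) on TE. Then |JT| = |T − J| = 57.5.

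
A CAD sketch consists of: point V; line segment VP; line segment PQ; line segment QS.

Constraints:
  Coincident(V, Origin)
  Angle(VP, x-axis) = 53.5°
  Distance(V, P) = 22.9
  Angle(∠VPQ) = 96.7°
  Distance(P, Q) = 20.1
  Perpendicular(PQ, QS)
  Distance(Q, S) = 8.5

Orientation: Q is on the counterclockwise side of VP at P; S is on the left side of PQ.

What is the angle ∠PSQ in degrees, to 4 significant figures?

67.08°

V is at the origin; VP runs at 53.5° with length 22.9, so P = 22.9·(cos 53.5°, sin 53.5°) = (13.62, 18.41). ∠VPQ = 96.7°, so PQ runs at 53.5° + (180° − 96.7°) = 136.8° from the x-axis; with |PQ| = 20.1, Q = P + 20.1·(cos 136.8°, sin 136.8°) = (-1.031, 32.17). PQ ⟂ QS; with |QS| = 8.5 on the left of PQ, S = Q + 8.5·(-0.6845, -0.7290) = (-6.849, 25.97). Then cos ∠PSQ = SP·SQ / (|SP||SQ|), giving 67.08°.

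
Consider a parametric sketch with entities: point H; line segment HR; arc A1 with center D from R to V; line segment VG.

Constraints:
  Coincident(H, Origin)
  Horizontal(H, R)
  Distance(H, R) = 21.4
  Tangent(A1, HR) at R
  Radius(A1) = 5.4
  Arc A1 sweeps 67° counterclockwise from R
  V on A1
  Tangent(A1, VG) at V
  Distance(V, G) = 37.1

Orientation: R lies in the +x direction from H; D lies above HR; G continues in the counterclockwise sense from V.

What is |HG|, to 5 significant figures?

55.425

H is at the origin; H and R share the same y with |HR| = 21.4 and R on the +x side, so R = (21.400, 0.0000). Tangency of A1 to HR means the radius DR is perpendicular to HR, so D = R + (0, 5.4) = (21.400, 5.4000). On A1, R sits at bearing -90° from D; a 67° counterclockwise sweep puts V at bearing -23°, so V = D + 5.4·(cos -23°, sin -23°) = (26.371, 3.2901). Since A1 is tangent to VG there, DV ⟂ VG, so VG runs along (−sin -23°, cos -23°); with |VG| = 37.1, G = (40.867, 37.441). Then |HG| = |G − H| = 55.425.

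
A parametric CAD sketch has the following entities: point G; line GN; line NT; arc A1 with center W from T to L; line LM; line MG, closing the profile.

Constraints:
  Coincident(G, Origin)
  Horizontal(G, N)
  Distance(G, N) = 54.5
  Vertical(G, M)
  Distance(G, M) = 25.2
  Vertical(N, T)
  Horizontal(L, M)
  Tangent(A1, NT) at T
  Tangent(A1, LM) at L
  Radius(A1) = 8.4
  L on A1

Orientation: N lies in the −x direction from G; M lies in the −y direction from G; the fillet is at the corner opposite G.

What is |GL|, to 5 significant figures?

52.538

The virtual corner opposite G is at (-54.500, -25.200). The tangent condition forces WT to be normal to NT and the tangent condition forces WL to be normal to LM, with radius 8.4, so the center W sits 8.4 in from both sides at W = (-46.100, -16.800). That places the tangent points at T = (-54.500, -16.800) on NT and L = (-46.100, -25.200) on LM. Then |GL| = |L − G| = 52.538.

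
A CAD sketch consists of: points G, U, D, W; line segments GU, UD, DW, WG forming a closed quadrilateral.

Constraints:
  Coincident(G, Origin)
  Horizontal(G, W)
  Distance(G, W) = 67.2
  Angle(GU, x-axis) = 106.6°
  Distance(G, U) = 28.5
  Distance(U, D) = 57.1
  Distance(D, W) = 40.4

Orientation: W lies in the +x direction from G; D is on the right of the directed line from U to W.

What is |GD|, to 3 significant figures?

33.5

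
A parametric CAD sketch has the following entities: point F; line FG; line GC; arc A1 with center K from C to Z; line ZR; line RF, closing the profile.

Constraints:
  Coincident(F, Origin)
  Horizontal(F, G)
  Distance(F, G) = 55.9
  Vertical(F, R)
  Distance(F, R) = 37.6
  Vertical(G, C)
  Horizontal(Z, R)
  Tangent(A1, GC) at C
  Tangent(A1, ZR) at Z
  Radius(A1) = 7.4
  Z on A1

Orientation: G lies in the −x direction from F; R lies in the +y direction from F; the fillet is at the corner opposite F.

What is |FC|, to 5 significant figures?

63.536

The virtual corner opposite F is at (-55.900, 37.600). Since A1 is tangent to GC there, KC ⟂ GC and the tangent condition forces KZ to be normal to ZR, with radius 7.4, so the center K sits 7.4 in from both sides at K = (-48.500, 30.200). That places the tangent points at C = (-55.900, 30.200) on GC and Z = (-48.500, 37.600) on ZR. Then |FC| = |C − F| = 63.536.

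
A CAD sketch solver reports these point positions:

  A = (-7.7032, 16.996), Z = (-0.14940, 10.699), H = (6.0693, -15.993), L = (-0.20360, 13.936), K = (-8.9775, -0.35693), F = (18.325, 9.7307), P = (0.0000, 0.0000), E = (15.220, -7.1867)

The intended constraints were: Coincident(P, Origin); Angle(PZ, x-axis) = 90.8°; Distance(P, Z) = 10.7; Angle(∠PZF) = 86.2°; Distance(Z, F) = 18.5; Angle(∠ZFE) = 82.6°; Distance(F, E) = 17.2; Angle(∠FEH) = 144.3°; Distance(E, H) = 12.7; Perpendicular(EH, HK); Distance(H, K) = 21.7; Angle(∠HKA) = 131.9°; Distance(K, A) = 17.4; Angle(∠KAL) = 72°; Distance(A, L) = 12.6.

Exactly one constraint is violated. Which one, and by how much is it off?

Distance(A, L) = 12.6 — off by 4.50.

P = (0.00, 0.00) ✓; PZ at 90.80° ✓; |PZ| = 10.70 ✓; ∠PZF = 86.20° ✓; |ZF| = 18.50 ✓; ∠ZFE = 82.60° ✓; |FE| = 17.20 ✓; ∠FEH = 144.3° ✓; |EH| = 12.70 ✓; ∠(EH, HK) = 90.00° ✓; |HK| = 21.70 ✓; ∠HKA = 131.9° ✓; |KA| = 17.40 ✓; ∠KAL = 72.00° ✓; |AL| = 8.100 ✗.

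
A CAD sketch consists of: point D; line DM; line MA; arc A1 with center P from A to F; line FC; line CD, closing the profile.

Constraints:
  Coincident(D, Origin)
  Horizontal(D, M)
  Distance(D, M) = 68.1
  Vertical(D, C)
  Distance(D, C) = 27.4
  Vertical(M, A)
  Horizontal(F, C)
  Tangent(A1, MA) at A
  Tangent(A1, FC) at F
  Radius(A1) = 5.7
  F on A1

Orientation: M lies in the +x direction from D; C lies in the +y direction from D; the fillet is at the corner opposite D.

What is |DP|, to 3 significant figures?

66.1

D and C share the same x with |DC| = 27.4 and C on the +y side, so C = (0.00, 27.4). The virtual corner opposite D is at (68.1, 27.4). Tangency of A1 to MA means the radius PA is perpendicular to MA and the tangent condition forces PF to be normal to FC, with radius 5.7, so the center P sits 5.7 in from both sides at P = (62.4, 21.7). Then |DP| = |P − D| = 66.1.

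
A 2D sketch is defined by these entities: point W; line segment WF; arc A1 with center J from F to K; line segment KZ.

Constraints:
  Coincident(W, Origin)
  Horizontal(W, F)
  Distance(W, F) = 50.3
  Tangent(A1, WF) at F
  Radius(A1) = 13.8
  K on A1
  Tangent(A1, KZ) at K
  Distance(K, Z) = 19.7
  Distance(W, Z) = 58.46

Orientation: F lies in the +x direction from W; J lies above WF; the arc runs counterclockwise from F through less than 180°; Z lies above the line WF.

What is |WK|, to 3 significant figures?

64.2

W is at the origin; W and F share the same y with |WF| = 50.3 and F on the +x side, so F = (50.3, 0.00). Since A1 is tangent to WF there, JF ⟂ WF, so J = F + (0, 13.8) = (50.3, 13.8). Since JK ⟂ KZ (tangency), |JZ| = √(13.8² + 19.7²) = 24.1 regardless of where K sits on A1. So Z lies on both circle(W, 58.46) and circle(J, 24.1); the above-WF intersection is Z = (45.0, 37.3). K is the foot of the tangent from Z: K = (59.6, 24.0).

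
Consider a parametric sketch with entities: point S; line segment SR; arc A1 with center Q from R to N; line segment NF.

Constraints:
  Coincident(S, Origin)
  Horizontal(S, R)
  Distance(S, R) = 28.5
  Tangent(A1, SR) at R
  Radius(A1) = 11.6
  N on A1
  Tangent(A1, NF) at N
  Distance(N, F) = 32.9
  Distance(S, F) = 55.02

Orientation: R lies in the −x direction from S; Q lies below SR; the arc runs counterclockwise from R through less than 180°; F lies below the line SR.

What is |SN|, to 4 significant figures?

42.35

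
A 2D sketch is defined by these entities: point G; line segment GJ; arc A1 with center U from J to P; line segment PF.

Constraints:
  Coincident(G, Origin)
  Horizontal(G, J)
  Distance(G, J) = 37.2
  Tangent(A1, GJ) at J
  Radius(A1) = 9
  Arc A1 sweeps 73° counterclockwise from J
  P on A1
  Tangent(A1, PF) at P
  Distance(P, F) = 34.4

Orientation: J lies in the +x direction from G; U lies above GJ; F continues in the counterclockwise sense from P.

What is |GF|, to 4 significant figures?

68.28

G is at the origin; GJ is horizontal with |GJ| = 37.2 and J on the +x side, so J = (37.20, 0.000). A1 meets GJ tangentially, so UJ is at right angles to GJ, so U = J + (0, 9) = (37.20, 9.000). On A1, J sits at bearing -90° from U; a 73° counterclockwise sweep puts P at bearing -17°, so P = U + 9.0·(cos -17°, sin -17°) = (45.81, 6.369). The tangent condition forces UP to be normal to PF, so PF runs along (−sin -17°, cos -17°); with |PF| = 34.4, F = (55.86, 39.27). Then |GF| = |F − G| = 68.28.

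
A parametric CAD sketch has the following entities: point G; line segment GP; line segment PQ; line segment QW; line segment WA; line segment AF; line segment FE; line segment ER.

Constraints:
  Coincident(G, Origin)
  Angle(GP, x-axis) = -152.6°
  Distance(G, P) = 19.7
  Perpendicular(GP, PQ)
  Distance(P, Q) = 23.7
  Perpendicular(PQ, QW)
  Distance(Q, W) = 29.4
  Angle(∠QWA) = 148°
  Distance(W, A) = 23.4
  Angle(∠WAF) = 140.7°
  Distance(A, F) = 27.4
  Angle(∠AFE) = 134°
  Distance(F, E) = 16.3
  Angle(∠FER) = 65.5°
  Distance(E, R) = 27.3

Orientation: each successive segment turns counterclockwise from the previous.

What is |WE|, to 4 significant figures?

56.92

G is at the origin; GP runs at -152.6° with length 19.7, so P = (-17.49, -9.066). The perpendicularity gives PQ at right angles to GP, so PQ runs at -62.60°; with |PQ| = 23.7, Q = (-6.583, -30.11). The perpendicularity gives QW at right angles to PQ, so QW runs at 27.40°; with |QW| = 29.4, W = (19.52, -16.58). ∠QWA = 148.0° gives WA at 59.40° from the x-axis; with |WA| = 23.4, A = (31.43, 3.564). ∠WAF = 140.7° gives AF at 98.70° from the x-axis; with |AF| = 27.4, F = (27.29, 30.65). ∠AFE = 134.0° gives FE at 144.7° from the x-axis; with |FE| = 16.3, E = (13.98, 40.07). Then |WE| = |E − W| = 56.92.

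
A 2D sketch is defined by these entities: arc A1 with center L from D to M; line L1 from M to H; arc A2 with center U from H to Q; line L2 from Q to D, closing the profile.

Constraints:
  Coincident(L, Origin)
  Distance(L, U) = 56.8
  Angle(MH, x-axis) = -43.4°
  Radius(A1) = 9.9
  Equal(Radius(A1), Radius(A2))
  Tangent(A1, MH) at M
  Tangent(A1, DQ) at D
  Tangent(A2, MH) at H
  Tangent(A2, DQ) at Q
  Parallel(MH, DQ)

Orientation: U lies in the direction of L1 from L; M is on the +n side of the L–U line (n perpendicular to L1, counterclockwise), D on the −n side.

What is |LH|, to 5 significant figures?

57.656

The slot axis is L1's direction at -43.4°, so u = (cos -43.4°, sin -43.4°) = (0.72657, -0.68709) and n = (−sin -43.4°, cos -43.4°) = (0.68709, 0.72657). L is at the origin and U lies 56.8 along u from L, so U = 56.8·u = (41.269, -39.027). Tangency of A1 to both parallel lines with radius 9.9 puts M and D at L ± 9.9·n: M = (6.8022, 7.1931), D = (-6.8022, -7.1931). Equal radii place H and Q the same way about U: H = U + 9.9·n = (48.072, -31.833), Q = U − 9.9·n = (34.467, -46.220). Then |LH| = |H − L| = 57.656.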